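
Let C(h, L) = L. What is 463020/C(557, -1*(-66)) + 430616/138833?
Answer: 564130494/80377 ≈ 7018.6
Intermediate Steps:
463020/C(557, -1*(-66)) + 430616/138833 = 463020/((-1*(-66))) + 430616/138833 = 463020/66 + 430616*(1/138833) = 463020*(1/66) + 22664/7307 = 77170/11 + 22664/7307 = 564130494/80377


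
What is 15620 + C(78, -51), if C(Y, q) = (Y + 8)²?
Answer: 23016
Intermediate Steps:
C(Y, q) = (8 + Y)²
15620 + C(78, -51) = 15620 + (8 + 78)² = 15620 + 86² = 15620 + 7396 = 23016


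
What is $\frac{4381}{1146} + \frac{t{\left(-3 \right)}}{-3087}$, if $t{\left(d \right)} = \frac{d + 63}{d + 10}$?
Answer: $\frac{10511141}{2751546} \approx 3.8201$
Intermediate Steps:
$t{\left(d \right)} = \frac{63 + d}{10 + d}$
$\frac{4381}{1146} + \frac{t{\left(-3 \right)}}{-3087} = \frac{4381}{1146} + \frac{\frac{1}{10 - 3} \left(63 - 3\right)}{-3087} = 4381 \cdot \frac{1}{1146} + \frac{1}{7} \cdot 60 \left(- \frac{1}{3087}\right) = \frac{4381}{1146} + \frac{1}{7} \cdot 60 \left(- \frac{1}{3087}\right) = \frac{4381}{1146} + \frac{60}{7} \left(- \frac{1}{3087}\right) = \frac{4381}{1146} - \frac{20}{7203} = \frac{10511141}{2751546}$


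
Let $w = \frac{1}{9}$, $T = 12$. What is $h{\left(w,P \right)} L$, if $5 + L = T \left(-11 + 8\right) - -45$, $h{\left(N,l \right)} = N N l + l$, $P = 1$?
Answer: $\frac{328}{81} \approx 4.0494$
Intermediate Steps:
$w = \frac{1}{9} \approx 0.11111$
$h{\left(N,l \right)} = l + l N^{2}$ ($h{\left(N,l \right)} = N^{2} l + l = l N^{2} + l = l + l N^{2}$)
$L = 4$ ($L = -5 + \left(12 \left(-11 + 8\right) - -45\right) = -5 + \left(12 \left(-3\right) + 45\right) = -5 + \left(-36 + 45\right) = -5 + 9 = 4$)
$h{\left(w,P \right)} L = 1 \left(1 + \left(\frac{1}{9}\right)^{2}\right) 4 = 1 \left(1 + \frac{1}{81}\right) 4 = 1 \cdot \frac{82}{81} \cdot 4 = \frac{82}{81} \cdot 4 = \frac{328}{81}$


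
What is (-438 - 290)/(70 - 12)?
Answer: -364/29 ≈ -12.552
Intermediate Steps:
(-438 - 290)/(70 - 12) = -728/58 = -728*1/58 = -364/29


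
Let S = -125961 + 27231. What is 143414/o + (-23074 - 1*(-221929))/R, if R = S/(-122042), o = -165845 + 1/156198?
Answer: 6985212871975319607/28417409067973 ≈ 2.4581e+5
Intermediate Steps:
S = -98730
o = -25904657309/156198 (o = -165845 + 1/156198 = -25904657309/156198 ≈ -1.6585e+5)
R = 49365/61021 (R = -98730/(-122042) = -98730*(-1/122042) = 49365/61021 ≈ 0.80898)
143414/o + (-23074 - 1*(-221929))/R = 143414/(-25904657309/156198) + (-23074 - 1*(-221929))/(49365/61021) = 143414*(-156198/25904657309) + (-23074 + 221929)*(61021/49365) = -22400979972/25904657309 + 198855*(61021/49365) = -22400979972/25904657309 + 269651799/1097 = 6985212871975319607/28417409067973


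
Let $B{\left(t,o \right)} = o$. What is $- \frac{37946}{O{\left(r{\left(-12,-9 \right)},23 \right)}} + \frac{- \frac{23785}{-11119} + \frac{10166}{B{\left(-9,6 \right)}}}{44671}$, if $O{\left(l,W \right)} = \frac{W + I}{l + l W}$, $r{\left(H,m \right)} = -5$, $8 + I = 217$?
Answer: $\frac{848146279534658}{43212625863} \approx 19627.0$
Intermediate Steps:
$I = 209$ ($I = -8 + 217 = 209$)
$O{\left(l,W \right)} = \frac{209 + W}{l + W l}$ ($O{\left(l,W \right)} = \frac{W + 209}{l + l W} = \frac{209 + W}{l + W l}$)
$- \frac{37946}{O{\left(r{\left(-12,-9 \right)},23 \right)}} + \frac{- \frac{23785}{-11119} + \frac{10166}{B{\left(-9,6 \right)}}}{44671} = - \frac{37946}{\frac{1}{-5} \frac{1}{1 + 23} \left(209 + 23\right)} + \frac{- \frac{23785}{-11119} + \frac{10166}{6}}{44671} = - \frac{37946}{\left(- \frac{1}{5}\right) \frac{1}{24} \cdot 232} + \left(\left(-23785\right) \left(- \frac{1}{11119}\right) + 10166 \cdot \frac{1}{6}\right) \frac{1}{44671} = - \frac{37946}{\left(- \frac{1}{5}\right) \frac{1}{24} \cdot 232} + \left(\frac{23785}{11119} + \frac{5083}{3}\right) \frac{1}{44671} = - \frac{37946}{- \frac{29}{15}} + \frac{56589232}{33357} \cdot \frac{1}{44671} = \left(-37946\right) \left(- \frac{15}{29}\right) + \frac{56589232}{1490090547} = \frac{569190}{29} + \frac{56589232}{1490090547} = \frac{848146279534658}{43212625863}$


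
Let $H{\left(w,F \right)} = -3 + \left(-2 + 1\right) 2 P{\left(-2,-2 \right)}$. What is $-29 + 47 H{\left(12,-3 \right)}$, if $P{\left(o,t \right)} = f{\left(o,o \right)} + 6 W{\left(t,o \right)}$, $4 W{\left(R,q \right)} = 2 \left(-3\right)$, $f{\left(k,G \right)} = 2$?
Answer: $488$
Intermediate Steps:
$W{\left(R,q \right)} = - \frac{3}{2}$ ($W{\left(R,q \right)} = \frac{2 \left(-3\right)}{4} = \frac{1}{4} \left(-6\right) = - \frac{3}{2}$)
$P{\left(o,t \right)} = -7$ ($P{\left(o,t \right)} = 2 + 6 \left(- \frac{3}{2}\right) = 2 - 9 = -7$)
$H{\left(w,F \right)} = 11$ ($H{\left(w,F \right)} = -3 + \left(-2 + 1\right) 2 \left(-7\right) = -3 + \left(-1\right) 2 \left(-7\right) = -3 - -14 = -3 + 14 = 11$)
$-29 + 47 H{\left(12,-3 \right)} = -29 + 47 \cdot 11 = -29 + 517 = 488$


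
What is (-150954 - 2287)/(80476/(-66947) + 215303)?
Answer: -932638657/1310346315 ≈ -0.71175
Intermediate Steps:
(-150954 - 2287)/(80476/(-66947) + 215303) = -153241/(80476*(-1/66947) + 215303) = -153241/(-80476/66947 + 215303) = -153241/14413809465/66947 = -153241*66947/14413809465 = -932638657/1310346315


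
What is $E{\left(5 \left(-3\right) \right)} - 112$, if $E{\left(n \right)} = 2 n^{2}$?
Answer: $338$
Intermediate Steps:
$E{\left(5 \left(-3\right) \right)} - 112 = 2 \left(5 \left(-3\right)\right)^{2} - 112 = 2 \left(-15\right)^{2} - 112 = 2 \cdot 225 - 112 = 450 - 112 = 338$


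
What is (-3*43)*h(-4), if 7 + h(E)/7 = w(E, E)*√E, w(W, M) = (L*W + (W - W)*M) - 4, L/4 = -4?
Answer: 6321 - 108360*I ≈ 6321.0 - 1.0836e+5*I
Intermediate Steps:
L = -16 (L = 4*(-4) = -16)
w(W, M) = -4 - 16*W (w(W, M) = (-16*W + (W - W)*M) - 4 = (-16*W + 0*M) - 4 = (-16*W + 0) - 4 = -16*W - 4 = -4 - 16*W)
h(E) = -49 + 7*√E*(-4 - 16*E) (h(E) = -49 + 7*((-4 - 16*E)*√E) = -49 + 7*(√E*(-4 - 16*E)) = -49 + 7*√E*(-4 - 16*E))
(-3*43)*h(-4) = (-3*43)*(-49 + 28*√(-4)*(-1 - 4*(-4))) = -129*(-49 + 28*(2*I)*(-1 + 16)) = -129*(-49 + 28*(2*I)*15) = -129*(-49 + 840*I) = 6321 - 108360*I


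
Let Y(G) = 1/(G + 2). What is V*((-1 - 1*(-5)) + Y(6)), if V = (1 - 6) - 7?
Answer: -99/2 ≈ -49.500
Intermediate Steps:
Y(G) = 1/(2 + G)
V = -12 (V = -5 - 7 = -12)
V*((-1 - 1*(-5)) + Y(6)) = -12*((-1 - 1*(-5)) + 1/(2 + 6)) = -12*((-1 + 5) + 1/8) = -12*(4 + ⅛) = -12*33/8 = -99/2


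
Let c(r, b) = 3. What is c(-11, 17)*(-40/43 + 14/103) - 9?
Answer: -50415/4429 ≈ -11.383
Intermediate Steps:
c(-11, 17)*(-40/43 + 14/103) - 9 = 3*(-40/43 + 14/103) - 9 = 3*(-3518/4429) - 9 = -10554/4429 - 9 = -50415/4429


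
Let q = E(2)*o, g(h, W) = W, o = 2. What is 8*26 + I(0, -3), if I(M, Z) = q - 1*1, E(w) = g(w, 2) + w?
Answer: 215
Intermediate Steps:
E(w) = 2 + w
q = 8 (q = (2 + 2)*2 = 4*2 = 8)
I(M, Z) = 7 (I(M, Z) = 8 - 1*1 = 8 - 1 = 7)
8*26 + I(0, -3) = 8*26 + 7 = 208 + 7 = 215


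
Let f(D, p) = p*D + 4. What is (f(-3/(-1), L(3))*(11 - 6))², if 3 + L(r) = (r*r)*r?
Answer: 144400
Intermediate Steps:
L(r) = -3 + r³ (L(r) = -3 + (r*r)*r = -3 + r²*r = -3 + r³)
f(D, p) = 4 + D*p (f(D, p) = D*p + 4 = 4 + D*p)
(f(-3/(-1), L(3))*(11 - 6))² = ((4 + (-3/(-1))*(-3 + 3³))*(11 - 6))² = ((4 + (-3*(-1))*(-3 + 27))*5)² = ((4 + 3*24)*5)² = ((4 + 72)*5)² = (76*5)² = 380² = 144400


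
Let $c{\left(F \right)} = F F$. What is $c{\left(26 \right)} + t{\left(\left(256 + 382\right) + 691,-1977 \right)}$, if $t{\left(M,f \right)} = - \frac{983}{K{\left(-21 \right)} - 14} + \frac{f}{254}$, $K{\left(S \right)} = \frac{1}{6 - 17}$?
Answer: $\frac{29054187}{39370} \approx 737.98$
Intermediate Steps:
$K{\left(S \right)} = - \frac{1}{11}$ ($K{\left(S \right)} = \frac{1}{-11} = - \frac{1}{11}$)
$c{\left(F \right)} = F^{2}$
$t{\left(M,f \right)} = \frac{10813}{155} + \frac{f}{254}$ ($t{\left(M,f \right)} = - \frac{983}{- \frac{1}{11} - 14} + \frac{f}{254} = - \frac{983}{- \frac{1}{11} - 14} + f \frac{1}{254} = - \frac{983}{- \frac{155}{11}} + \frac{f}{254} = \left(-983\right) \left(- \frac{11}{155}\right) + \frac{f}{254} = \frac{10813}{155} + \frac{f}{254}$)
$c{\left(26 \right)} + t{\left(\left(256 + 382\right) + 691,-1977 \right)} = 26^{2} + \left(\frac{10813}{155} + \frac{1}{254} \left(-1977\right)\right) = 676 + \left(\frac{10813}{155} - \frac{1977}{254}\right) = 676 + \frac{2440067}{39370} = \frac{29054187}{39370}$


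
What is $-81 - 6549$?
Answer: $-6630$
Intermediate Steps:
$-81 - 6549 = -6630$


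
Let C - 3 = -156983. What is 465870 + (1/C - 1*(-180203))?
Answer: 101420539539/156980 ≈ 6.4607e+5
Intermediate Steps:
C = -156980 (C = 3 - 156983 = -156980)
465870 + (1/C - 1*(-180203)) = 465870 + (1/(-156980) - 1*(-180203)) = 465870 + (-1/156980 + 180203) = 465870 + 28288266939/156980 = 101420539539/156980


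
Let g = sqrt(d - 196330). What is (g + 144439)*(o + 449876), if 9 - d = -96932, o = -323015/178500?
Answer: 331394828748869/5100 + 2294358371*I*sqrt(99389)/5100 ≈ 6.4979e+10 + 1.4183e+8*I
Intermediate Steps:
o = -9229/5100 (o = -323015*1/178500 = -9229/5100 ≈ -1.8096)
d = 96941 (d = 9 - 1*(-96932) = 9 + 96932 = 96941)
g = I*sqrt(99389) (g = sqrt(96941 - 196330) = sqrt(-99389) = I*sqrt(99389) ≈ 315.26*I)
(g + 144439)*(o + 449876) = (I*sqrt(99389) + 144439)*(-9229/5100 + 449876) = (144439 + I*sqrt(99389))*(2294358371/5100) = 331394828748869/5100 + 2294358371*I*sqrt(99389)/5100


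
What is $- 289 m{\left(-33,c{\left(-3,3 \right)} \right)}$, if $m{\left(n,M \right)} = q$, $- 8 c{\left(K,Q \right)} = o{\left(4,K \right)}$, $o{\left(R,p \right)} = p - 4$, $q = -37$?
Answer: $10693$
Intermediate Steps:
$o{\left(R,p \right)} = -4 + p$ ($o{\left(R,p \right)} = p - 4 = -4 + p$)
$c{\left(K,Q \right)} = \frac{1}{2} - \frac{K}{8}$ ($c{\left(K,Q \right)} = - \frac{-4 + K}{8} = \frac{1}{2} - \frac{K}{8}$)
$m{\left(n,M \right)} = -37$
$- 289 m{\left(-33,c{\left(-3,3 \right)} \right)} = \left(-289\right) \left(-37\right) = 10693$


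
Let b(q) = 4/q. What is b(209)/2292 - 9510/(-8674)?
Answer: 569448872/519386109 ≈ 1.0964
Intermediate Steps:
b(209)/2292 - 9510/(-8674) = (4/209)/2292 - 9510/(-8674) = (4*(1/209))*(1/2292) - 9510*(-1/8674) = (4/209)*(1/2292) + 4755/4337 = 1/119757 + 4755/4337 = 569448872/519386109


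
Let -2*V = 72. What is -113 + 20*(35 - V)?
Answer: 1307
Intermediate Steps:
V = -36 (V = -1/2*72 = -36)
-113 + 20*(35 - V) = -113 + 20*(35 - 1*(-36)) = -113 + 20*(35 + 36) = -113 + 20*71 = -113 + 1420 = 1307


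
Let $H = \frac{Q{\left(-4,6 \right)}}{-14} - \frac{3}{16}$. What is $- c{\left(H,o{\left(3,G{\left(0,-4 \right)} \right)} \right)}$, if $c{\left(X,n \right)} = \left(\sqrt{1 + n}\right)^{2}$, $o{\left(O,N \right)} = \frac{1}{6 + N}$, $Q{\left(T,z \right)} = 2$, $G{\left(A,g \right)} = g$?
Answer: $- \frac{3}{2} \approx -1.5$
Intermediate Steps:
$H = - \frac{37}{112}$ ($H = \frac{2}{-14} - \frac{3}{16} = 2 \left(- \frac{1}{14}\right) - \frac{3}{16} = - \frac{1}{7} - \frac{3}{16} = - \frac{37}{112} \approx -0.33036$)
$c{\left(X,n \right)} = 1 + n$
$- c{\left(H,o{\left(3,G{\left(0,-4 \right)} \right)} \right)} = - (1 + \frac{1}{6 - 4}) = - (1 + \frac{1}{2}) = \left(-1\right) \frac{3}{2} = - \frac{3}{2}$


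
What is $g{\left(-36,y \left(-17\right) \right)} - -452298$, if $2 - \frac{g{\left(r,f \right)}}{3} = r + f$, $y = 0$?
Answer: $452412$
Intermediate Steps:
$g{\left(r,f \right)} = 6 - 3 f - 3 r$ ($g{\left(r,f \right)} = 6 - 3 \left(r + f\right) = 6 - 3 \left(f + r\right) = 6 - \left(3 f + 3 r\right) = 6 - 3 f - 3 r$)
$g{\left(-36,y \left(-17\right) \right)} - -452298 = \left(6 - 3 \cdot 0 \left(-17\right) - -108\right) - -452298 = \left(6 - 0 + 108\right) + 452298 = \left(6 + 0 + 108\right) + 452298 = 114 + 452298 = 452412$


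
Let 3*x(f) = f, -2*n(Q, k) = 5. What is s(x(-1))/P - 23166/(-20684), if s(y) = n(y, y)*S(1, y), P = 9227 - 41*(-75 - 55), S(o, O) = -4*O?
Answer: 505737773/451645482 ≈ 1.1198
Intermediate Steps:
n(Q, k) = -5/2 (n(Q, k) = -½*5 = -5/2)
x(f) = f/3
P = 14557 (P = 9227 - 41*(-130) = 9227 - 1*(-5330) = 9227 + 5330 = 14557)
s(y) = 10*y (s(y) = -(-10)*y = 10*y)
s(x(-1))/P - 23166/(-20684) = (10*((⅓)*(-1)))/14557 - 23166/(-20684) = (10*(-⅓))*(1/14557) - 23166*(-1/20684) = -10/3*1/14557 + 11583/10342 = -10/43671 + 11583/10342 = 505737773/451645482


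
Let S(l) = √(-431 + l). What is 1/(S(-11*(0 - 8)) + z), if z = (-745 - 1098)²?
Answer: 3396649/11537224429544 - 7*I*√7/11537224429544 ≈ 2.9441e-7 - 1.6053e-12*I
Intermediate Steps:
z = 3396649 (z = (-1843)² = 3396649)
1/(S(-11*(0 - 8)) + z) = 1/(√(-431 - 11*(0 - 8)) + 3396649) = 1/(√(-431 - 11*(-8)) + 3396649) = 1/(√(-431 + 88) + 3396649) = 1/(√(-343) + 3396649) = 1/(7*I*√7 + 3396649) = 1/(3396649 + 7*I*√7)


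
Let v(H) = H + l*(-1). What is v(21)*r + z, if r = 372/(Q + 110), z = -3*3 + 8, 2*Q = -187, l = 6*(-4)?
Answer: 11149/11 ≈ 1013.5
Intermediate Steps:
l = -24
Q = -187/2 (Q = (½)*(-187) = -187/2 ≈ -93.500)
v(H) = 24 + H (v(H) = H - 24*(-1) = H + 24 = 24 + H)
z = -1 (z = -9 + 8 = -1)
r = 248/11 (r = 372/(-187/2 + 110) = 372/(33/2) = 372*(2/33) = 248/11 ≈ 22.545)
v(21)*r + z = (24 + 21)*(248/11) - 1 = 45*(248/11) - 1 = 11160/11 - 1 = 11149/11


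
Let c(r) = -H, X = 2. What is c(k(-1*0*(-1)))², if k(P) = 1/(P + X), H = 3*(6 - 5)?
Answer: 9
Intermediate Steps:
H = 3 (H = 3*1 = 3)
k(P) = 1/(2 + P) (k(P) = 1/(P + 2) = 1/(2 + P))
c(r) = -3 (c(r) = -1*3 = -3)
c(k(-1*0*(-1)))² = (-3)² = 9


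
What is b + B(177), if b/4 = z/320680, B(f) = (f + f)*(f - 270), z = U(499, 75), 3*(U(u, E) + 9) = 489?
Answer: -1319678293/40085 ≈ -32922.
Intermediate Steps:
U(u, E) = 154 (U(u, E) = -9 + (⅓)*489 = -9 + 163 = 154)
z = 154
B(f) = 2*f*(-270 + f) (B(f) = (2*f)*(-270 + f) = 2*f*(-270 + f))
b = 77/40085 (b = 4*(154/320680) = 4*(154*(1/320680)) = 4*(77/160340) = 77/40085 ≈ 0.0019209)
b + B(177) = 77/40085 + 2*177*(-270 + 177) = 77/40085 + 2*177*(-93) = 77/40085 - 32922 = -1319678293/40085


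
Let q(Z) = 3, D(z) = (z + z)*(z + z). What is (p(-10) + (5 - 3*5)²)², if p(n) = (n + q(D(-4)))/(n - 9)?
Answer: 3636649/361 ≈ 10074.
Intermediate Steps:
D(z) = 4*z² (D(z) = (2*z)*(2*z) = 4*z²)
p(n) = (3 + n)/(-9 + n) (p(n) = (n + 3)/(n - 9) = (3 + n)/(-9 + n))
(p(-10) + (5 - 3*5)²)² = ((3 - 10)/(-9 - 10) + (5 - 3*5)²)² = (-7/(-19) + (5 - 15)²)² = (-1/19*(-7) + (-10)²)² = (7/19 + 100)² = (1907/19)² = 3636649/361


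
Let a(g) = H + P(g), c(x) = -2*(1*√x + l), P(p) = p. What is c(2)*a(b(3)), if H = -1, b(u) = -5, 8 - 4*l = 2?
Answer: 18 + 12*√2 ≈ 34.971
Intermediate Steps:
l = 3/2 (l = 2 - ¼*2 = 2 - ½ = 3/2 ≈ 1.5000)
c(x) = -3 - 2*√x (c(x) = -2*(1*√x + 3/2) = -2*(√x + 3/2) = -2*(3/2 + √x) = -3 - 2*√x)
a(g) = -1 + g
c(2)*a(b(3)) = (-3 - 2*√2)*(-1 - 5) = (-3 - 2*√2)*(-6) = 18 + 12*√2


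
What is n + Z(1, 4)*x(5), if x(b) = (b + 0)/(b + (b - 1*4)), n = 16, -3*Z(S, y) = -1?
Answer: 293/18 ≈ 16.278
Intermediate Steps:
Z(S, y) = ⅓ (Z(S, y) = -⅓*(-1) = ⅓)
x(b) = b/(-4 + 2*b) (x(b) = b/(b + (b - 4)) = b/(b + (-4 + b)) = b/(-4 + 2*b))
n + Z(1, 4)*x(5) = 16 + ((½)*5/(-2 + 5))/3 = 16 + ((½)*5/3)/3 = 16 + ((½)*5*(⅓))/3 = 16 + (⅓)*(⅚) = 16 + 5/18 = 293/18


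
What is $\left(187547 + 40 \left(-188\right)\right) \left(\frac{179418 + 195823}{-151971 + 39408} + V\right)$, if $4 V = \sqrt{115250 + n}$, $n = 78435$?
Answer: $- \frac{7505945723}{12507} + \frac{180027 \sqrt{193685}}{4} \approx 1.9207 \cdot 10^{7}$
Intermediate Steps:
$V = \frac{\sqrt{193685}}{4}$ ($V = \frac{\sqrt{115250 + 78435}}{4} = \frac{\sqrt{193685}}{4} \approx 110.02$)
$\left(187547 + 40 \left(-188\right)\right) \left(\frac{179418 + 195823}{-151971 + 39408} + V\right) = \left(187547 + 40 \left(-188\right)\right) \left(\frac{179418 + 195823}{-151971 + 39408} + \frac{\sqrt{193685}}{4}\right) = \left(187547 - 7520\right) \left(\frac{375241}{-112563} + \frac{\sqrt{193685}}{4}\right) = 180027 \left(375241 \left(- \frac{1}{112563}\right) + \frac{\sqrt{193685}}{4}\right) = 180027 \left(- \frac{375241}{112563} + \frac{\sqrt{193685}}{4}\right) = - \frac{7505945723}{12507} + \frac{180027 \sqrt{193685}}{4}$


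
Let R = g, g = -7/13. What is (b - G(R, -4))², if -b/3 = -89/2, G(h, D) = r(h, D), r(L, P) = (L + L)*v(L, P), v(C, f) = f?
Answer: 11282881/676 ≈ 16691.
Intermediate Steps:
g = -7/13 (g = -7*1/13 = -7/13 ≈ -0.53846)
R = -7/13 ≈ -0.53846
r(L, P) = 2*L*P (r(L, P) = (L + L)*P = (2*L)*P = 2*L*P)
G(h, D) = 2*D*h (G(h, D) = 2*h*D = 2*D*h)
b = 267/2 (b = -(-3)*89/2 = -3*(-89/2) = 267/2 ≈ 133.50)
(b - G(R, -4))² = (267/2 - 2*(-4)*(-7)/13)² = (267/2 - 1*56/13)² = (267/2 - 56/13)² = (3359/26)² = 11282881/676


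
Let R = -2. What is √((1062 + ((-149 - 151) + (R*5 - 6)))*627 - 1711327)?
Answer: I*√1243585 ≈ 1115.2*I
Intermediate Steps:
√((1062 + ((-149 - 151) + (R*5 - 6)))*627 - 1711327) = √((1062 + ((-149 - 151) + (-2*5 - 6)))*627 - 1711327) = √((1062 + (-300 + (-10 - 6)))*627 - 1711327) = √((1062 + (-300 - 16))*627 - 1711327) = √((1062 - 316)*627 - 1711327) = √(746*627 - 1711327) = √(467742 - 1711327) = √(-1243585) = I*√1243585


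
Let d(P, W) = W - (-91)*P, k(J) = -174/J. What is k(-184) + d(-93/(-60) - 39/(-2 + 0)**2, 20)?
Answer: -333617/460 ≈ -725.25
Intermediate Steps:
d(P, W) = W + 91*P
k(-184) + d(-93/(-60) - 39/(-2 + 0)**2, 20) = -174/(-184) + (20 + 91*(-93/(-60) - 39/(-2 + 0)**2)) = -174*(-1/184) + (20 + 91*(-93*(-1/60) - 39/((-2)**2))) = 87/92 + (20 + 91*(31/20 - 39/4)) = 87/92 + (20 + 91*(-41/5)) = 87/92 + (20 - 3731/5) = 87/92 - 3631/5 = -333617/460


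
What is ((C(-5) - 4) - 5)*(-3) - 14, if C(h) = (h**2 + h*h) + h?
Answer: -122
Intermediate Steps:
C(h) = h + 2*h**2 (C(h) = (h**2 + h**2) + h = 2*h**2 + h = h + 2*h**2)
((C(-5) - 4) - 5)*(-3) - 14 = ((-5*(1 + 2*(-5)) - 4) - 5)*(-3) - 14 = ((-5*(1 - 10) - 4) - 5)*(-3) - 14 = ((-5*(-9) - 4) - 5)*(-3) - 14 = ((45 - 4) - 5)*(-3) - 14 = (41 - 5)*(-3) - 14 = 36*(-3) - 14 = -108 - 14 = -122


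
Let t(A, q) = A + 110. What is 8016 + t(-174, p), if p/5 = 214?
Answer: 7952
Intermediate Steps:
p = 1070 (p = 5*214 = 1070)
t(A, q) = 110 + A
8016 + t(-174, p) = 8016 + (110 - 174) = 8016 - 64 = 7952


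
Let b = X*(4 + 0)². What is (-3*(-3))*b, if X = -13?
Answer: -1872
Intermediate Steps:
b = -208 (b = -13*(4 + 0)² = -13*4² = -13*16 = -208)
(-3*(-3))*b = -3*(-3)*(-208) = 9*(-208) = -1872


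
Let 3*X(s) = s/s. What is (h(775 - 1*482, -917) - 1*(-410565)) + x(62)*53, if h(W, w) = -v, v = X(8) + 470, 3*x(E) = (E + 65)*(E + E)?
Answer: 2064928/3 ≈ 6.8831e+5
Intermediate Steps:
X(s) = ⅓ (X(s) = (s/s)/3 = (⅓)*1 = ⅓)
x(E) = 2*E*(65 + E)/3 (x(E) = ((E + 65)*(E + E))/3 = ((65 + E)*(2*E))/3 = (2*E*(65 + E))/3 = 2*E*(65 + E)/3)
v = 1411/3 (v = ⅓ + 470 = 1411/3 ≈ 470.33)
h(W, w) = -1411/3 (h(W, w) = -1*1411/3 = -1411/3)
(h(775 - 1*482, -917) - 1*(-410565)) + x(62)*53 = (-1411/3 - 1*(-410565)) + ((⅔)*62*(65 + 62))*53 = (-1411/3 + 410565) + ((⅔)*62*127)*53 = 1230284/3 + (15748/3)*53 = 1230284/3 + 834644/3 = 2064928/3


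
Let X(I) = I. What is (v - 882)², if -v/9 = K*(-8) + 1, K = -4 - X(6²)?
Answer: 14220441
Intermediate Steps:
K = -40 (K = -4 - 1*6² = -4 - 1*36 = -4 - 36 = -40)
v = -2889 (v = -9*(-40*(-8) + 1) = -9*(320 + 1) = -9*321 = -2889)
(v - 882)² = (-2889 - 882)² = (-3771)² = 14220441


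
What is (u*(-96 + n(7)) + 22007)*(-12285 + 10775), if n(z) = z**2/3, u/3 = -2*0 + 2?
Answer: -32508790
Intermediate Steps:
u = 6 (u = 3*(-2*0 + 2) = 3*(0 + 2) = 3*2 = 6)
n(z) = z**2/3 (n(z) = z**2*(1/3) = z**2/3)
(u*(-96 + n(7)) + 22007)*(-12285 + 10775) = (6*(-96 + (1/3)*7**2) + 22007)*(-12285 + 10775) = (6*(-96 + (1/3)*49) + 22007)*(-1510) = (6*(-96 + 49/3) + 22007)*(-1510) = (6*(-239/3) + 22007)*(-1510) = (-478 + 22007)*(-1510) = 21529*(-1510) = -32508790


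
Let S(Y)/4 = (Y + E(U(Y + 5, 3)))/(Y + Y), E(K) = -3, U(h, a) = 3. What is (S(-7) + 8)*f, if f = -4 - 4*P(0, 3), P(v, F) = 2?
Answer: -912/7 ≈ -130.29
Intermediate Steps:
f = -12 (f = -4 - 4*2 = -4 - 8 = -12)
S(Y) = 2*(-3 + Y)/Y (S(Y) = 4*((Y - 3)/(Y + Y)) = 4*((-3 + Y)/((2*Y))) = 4*((-3 + Y)*(1/(2*Y))) = 4*((-3 + Y)/(2*Y)) = 2*(-3 + Y)/Y)
(S(-7) + 8)*f = ((2 - 6/(-7)) + 8)*(-12) = ((2 - 6*(-⅐)) + 8)*(-12) = ((2 + 6/7) + 8)*(-12) = (20/7 + 8)*(-12) = (76/7)*(-12) = -912/7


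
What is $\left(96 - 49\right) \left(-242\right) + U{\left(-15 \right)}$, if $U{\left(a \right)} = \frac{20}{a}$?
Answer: $- \frac{34126}{3} \approx -11375.0$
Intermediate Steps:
$\left(96 - 49\right) \left(-242\right) + U{\left(-15 \right)} = \left(96 - 49\right) \left(-242\right) + \frac{20}{-15} = \left(96 - 49\right) \left(-242\right) + 20 \left(- \frac{1}{15}\right) = 47 \left(-242\right) - \frac{4}{3} = -11374 - \frac{4}{3} = - \frac{34126}{3}$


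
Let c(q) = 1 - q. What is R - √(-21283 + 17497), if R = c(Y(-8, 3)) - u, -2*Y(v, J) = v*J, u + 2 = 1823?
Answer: -1832 - I*√3786 ≈ -1832.0 - 61.53*I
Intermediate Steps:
u = 1821 (u = -2 + 1823 = 1821)
Y(v, J) = -J*v/2 (Y(v, J) = -v*J/2 = -J*v/2)
R = -1832 (R = (1 - (-1)*3*(-8)/2) - 1*1821 = (1 - 1*12) - 1821 = (1 - 12) - 1821 = -11 - 1821 = -1832)
R - √(-21283 + 17497) = -1832 - √(-21283 + 17497) = -1832 - √(-3786) = -1832 - I*√3786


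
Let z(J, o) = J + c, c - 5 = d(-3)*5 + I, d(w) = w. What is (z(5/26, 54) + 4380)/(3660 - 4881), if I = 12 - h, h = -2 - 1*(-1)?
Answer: -113963/31746 ≈ -3.5898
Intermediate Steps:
h = -1 (h = -2 + 1 = -1)
I = 13 (I = 12 - 1*(-1) = 12 + 1 = 13)
c = 3 (c = 5 + (-3*5 + 13) = 5 + (-15 + 13) = 5 - 2 = 3)
z(J, o) = 3 + J (z(J, o) = J + 3 = 3 + J)
(z(5/26, 54) + 4380)/(3660 - 4881) = ((3 + 5/26) + 4380)/(3660 - 4881) = ((3 + 5*(1/26)) + 4380)/(-1221) = ((3 + 5/26) + 4380)*(-1/1221) = (83/26 + 4380)*(-1/1221) = (113963/26)*(-1/1221) = -113963/31746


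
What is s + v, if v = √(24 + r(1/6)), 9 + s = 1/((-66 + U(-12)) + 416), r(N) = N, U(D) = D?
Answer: -3041/338 + √870/6 ≈ -4.0811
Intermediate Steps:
s = -3041/338 (s = -9 + 1/((-66 - 12) + 416) = -9 + 1/(-78 + 416) = -9 + 1/338 = -3041/338 ≈ -8.9970)
v = √870/6 (v = √(24 + 1/6) = √(24 + ⅙) = √(145/6) = √870/6 ≈ 4.9160)
s + v = -3041/338 + √870/6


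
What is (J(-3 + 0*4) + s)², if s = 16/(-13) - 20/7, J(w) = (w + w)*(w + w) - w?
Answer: 10093329/8281 ≈ 1218.9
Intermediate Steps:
J(w) = -w + 4*w² (J(w) = (2*w)*(2*w) - w = 4*w² - w = -w + 4*w²)
s = -372/91 (s = 16*(-1/13) - 20*⅐ = -16/13 - 20/7 = -372/91 ≈ -4.0879)
(J(-3 + 0*4) + s)² = ((-3 + 0*4)*(-1 + 4*(-3 + 0*4)) - 372/91)² = ((-3 + 0)*(-1 + 4*(-3 + 0)) - 372/91)² = (-3*(-1 + 4*(-3)) - 372/91)² = (-3*(-1 - 12) - 372/91)² = (-3*(-13) - 372/91)² = (39 - 372/91)² = (3177/91)² = 10093329/8281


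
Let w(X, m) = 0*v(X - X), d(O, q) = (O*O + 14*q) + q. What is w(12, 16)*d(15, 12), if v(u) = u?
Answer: 0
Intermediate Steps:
d(O, q) = O² + 15*q (d(O, q) = (O² + 14*q) + q = O² + 15*q)
w(X, m) = 0 (w(X, m) = 0*(X - X) = 0*0 = 0)
w(12, 16)*d(15, 12) = 0*(15² + 15*12) = 0*(225 + 180) = 0*405 = 0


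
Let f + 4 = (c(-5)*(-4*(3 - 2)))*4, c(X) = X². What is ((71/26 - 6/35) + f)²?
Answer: 133452126721/828100 ≈ 1.6115e+5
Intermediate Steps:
f = -404 (f = -4 + ((-5)²*(-4*(3 - 2)))*4 = -4 + (25*(-4*1))*4 = -4 + (25*(-4))*4 = -4 - 100*4 = -4 - 400 = -404)
((71/26 - 6/35) + f)² = ((71/26 - 6/35) - 404)² = (2329/910 - 404)² = (-365311/910)² = 133452126721/828100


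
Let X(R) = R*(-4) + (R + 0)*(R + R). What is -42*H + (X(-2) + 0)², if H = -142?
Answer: 6220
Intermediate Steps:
X(R) = -4*R + 2*R² (X(R) = -4*R + R*(2*R) = -4*R + 2*R²)
-42*H + (X(-2) + 0)² = -42*(-142) + (2*(-2)*(-2 - 2) + 0)² = 5964 + (2*(-2)*(-4) + 0)² = 5964 + (16 + 0)² = 5964 + 16² = 5964 + 256 = 6220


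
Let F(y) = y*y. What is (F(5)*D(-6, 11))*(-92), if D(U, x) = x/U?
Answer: 12650/3 ≈ 4216.7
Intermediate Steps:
F(y) = y²
(F(5)*D(-6, 11))*(-92) = (5²*(11/(-6)))*(-92) = (25*(11*(-⅙)))*(-92) = (25*(-11/6))*(-92) = -275/6*(-92) = 12650/3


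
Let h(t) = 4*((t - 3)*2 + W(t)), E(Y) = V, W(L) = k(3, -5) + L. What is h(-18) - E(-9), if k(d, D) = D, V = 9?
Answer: -269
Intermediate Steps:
W(L) = -5 + L
E(Y) = 9
h(t) = -44 + 12*t (h(t) = 4*((t - 3)*2 + (-5 + t)) = 4*((-3 + t)*2 + (-5 + t)) = 4*((-6 + 2*t) + (-5 + t)) = 4*(-11 + 3*t) = -44 + 12*t)
h(-18) - E(-9) = (-44 + 12*(-18)) - 1*9 = (-44 - 216) - 9 = -260 - 9 = -269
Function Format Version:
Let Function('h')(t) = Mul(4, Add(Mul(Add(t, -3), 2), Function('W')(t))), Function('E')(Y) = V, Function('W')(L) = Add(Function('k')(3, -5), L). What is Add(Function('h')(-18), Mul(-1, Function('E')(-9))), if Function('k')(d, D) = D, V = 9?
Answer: -269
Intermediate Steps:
Function('W')(L) = Add(-5, L)
Function('E')(Y) = 9
Function('h')(t) = Add(-44, Mul(12, t)) (Function('h')(t) = Mul(4, Add(Mul(Add(t, -3), 2), Add(-5, t))) = Mul(4, Add(Mul(Add(-3, t), 2), Add(-5, t))) = Mul(4, Add(Add(-6, Mul(2, t)), Add(-5, t))) = Mul(4, Add(-11, Mul(3, t))) = Add(-44, Mul(12, t)))
Add(Function('h')(-18), Mul(-1, Function('E')(-9))) = Add(Add(-44, Mul(12, -18)), Mul(-1, 9)) = Add(Add(-44, -216), -9) = Add(-260, -9) = -269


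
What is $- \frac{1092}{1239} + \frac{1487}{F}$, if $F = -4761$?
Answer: $- \frac{335305}{280899} \approx -1.1937$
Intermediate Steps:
$- \frac{1092}{1239} + \frac{1487}{F} = - \frac{1092}{1239} + \frac{1487}{-4761} = \left(-1092\right) \frac{1}{1239} + 1487 \left(- \frac{1}{4761}\right) = - \frac{52}{59} - \frac{1487}{4761} = - \frac{335305}{280899}$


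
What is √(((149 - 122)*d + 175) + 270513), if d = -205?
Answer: √265153 ≈ 514.93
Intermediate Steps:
√(((149 - 122)*d + 175) + 270513) = √(((149 - 122)*(-205) + 175) + 270513) = √((27*(-205) + 175) + 270513) = √((-5535 + 175) + 270513) = √(-5360 + 270513) = √265153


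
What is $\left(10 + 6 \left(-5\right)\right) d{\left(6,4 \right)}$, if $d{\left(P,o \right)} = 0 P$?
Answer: $0$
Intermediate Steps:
$d{\left(P,o \right)} = 0$
$\left(10 + 6 \left(-5\right)\right) d{\left(6,4 \right)} = \left(10 + 6 \left(-5\right)\right) 0 = \left(10 - 30\right) 0 = \left(-20\right) 0 = 0$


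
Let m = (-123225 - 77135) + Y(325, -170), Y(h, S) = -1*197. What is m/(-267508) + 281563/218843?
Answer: 119210850555/58542253244 ≈ 2.0363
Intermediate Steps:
Y(h, S) = -197
m = -200557 (m = (-123225 - 77135) - 197 = -200360 - 197 = -200557)
m/(-267508) + 281563/218843 = -200557/(-267508) + 281563/218843 = -200557*(-1/267508) + 281563*(1/218843) = 200557/267508 + 281563/218843 = 119210850555/58542253244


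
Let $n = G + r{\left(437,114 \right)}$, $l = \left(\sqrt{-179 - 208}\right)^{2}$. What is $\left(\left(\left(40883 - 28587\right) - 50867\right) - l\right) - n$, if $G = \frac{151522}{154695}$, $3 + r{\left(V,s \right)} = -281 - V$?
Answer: $- \frac{5795490307}{154695} \approx -37464.0$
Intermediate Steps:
$r{\left(V,s \right)} = -284 - V$ ($r{\left(V,s \right)} = -3 - \left(281 + V\right) = -284 - V$)
$G = \frac{151522}{154695}$ ($G = 151522 \cdot \frac{1}{154695} = \frac{151522}{154695} \approx 0.97949$)
$l = -387$ ($l = \left(\sqrt{-387}\right)^{2} = \left(3 i \sqrt{43}\right)^{2} = -387$)
$n = - \frac{111383573}{154695}$ ($n = \frac{151522}{154695} - 721 = - \frac{111383573}{154695} \approx -720.02$)
$\left(\left(\left(40883 - 28587\right) - 50867\right) - l\right) - n = \left(\left(\left(40883 - 28587\right) - 50867\right) - -387\right) - - \frac{111383573}{154695} = \left(\left(12296 - 50867\right) + 387\right) + \frac{111383573}{154695} = \left(-38571 + 387\right) + \frac{111383573}{154695} = -38184 + \frac{111383573}{154695} = - \frac{5795490307}{154695}$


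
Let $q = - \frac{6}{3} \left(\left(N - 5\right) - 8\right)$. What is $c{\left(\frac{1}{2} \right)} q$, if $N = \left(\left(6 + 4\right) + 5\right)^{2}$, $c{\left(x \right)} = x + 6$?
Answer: $-2756$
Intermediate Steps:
$c{\left(x \right)} = 6 + x$
$N = 225$ ($N = \left(10 + 5\right)^{2} = 15^{2} = 225$)
$q = -424$ ($q = - \frac{6}{3} \left(\left(225 - 5\right) - 8\right) = \left(-6\right) \frac{1}{3} \left(\left(225 - 5\right) - 8\right) = - 2 \left(220 - 8\right) = \left(-2\right) 212 = -424$)
$c{\left(\frac{1}{2} \right)} q = \left(6 + \frac{1}{2}\right) \left(-424\right) = \frac{13}{2} \left(-424\right) = -2756$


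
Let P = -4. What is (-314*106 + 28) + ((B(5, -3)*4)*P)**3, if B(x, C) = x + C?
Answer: -66024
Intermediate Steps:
B(x, C) = C + x
(-314*106 + 28) + ((B(5, -3)*4)*P)**3 = (-314*106 + 28) + (((-3 + 5)*4)*(-4))**3 = (-33284 + 28) + ((2*4)*(-4))**3 = -33256 + (8*(-4))**3 = -33256 + (-32)**3 = -33256 - 32768 = -66024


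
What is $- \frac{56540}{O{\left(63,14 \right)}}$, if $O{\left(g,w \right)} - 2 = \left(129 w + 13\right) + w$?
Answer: $- \frac{11308}{367} \approx -30.812$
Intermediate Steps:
$O{\left(g,w \right)} = 15 + 130 w$ ($O{\left(g,w \right)} = 2 + \left(\left(129 w + 13\right) + w\right) = 2 + \left(\left(13 + 129 w\right) + w\right) = 2 + \left(13 + 130 w\right) = 15 + 130 w$)
$- \frac{56540}{O{\left(63,14 \right)}} = - \frac{56540}{15 + 130 \cdot 14} = - \frac{56540}{15 + 1820} = - \frac{56540}{1835} = \left(-56540\right) \frac{1}{1835} = - \frac{11308}{367}$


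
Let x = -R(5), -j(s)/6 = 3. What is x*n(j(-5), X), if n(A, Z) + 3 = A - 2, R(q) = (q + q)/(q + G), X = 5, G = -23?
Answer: -115/9 ≈ -12.778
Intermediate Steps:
j(s) = -18 (j(s) = -6*3 = -18)
R(q) = 2*q/(-23 + q) (R(q) = (q + q)/(q - 23) = (2*q)/(-23 + q) = 2*q/(-23 + q))
n(A, Z) = -5 + A (n(A, Z) = -3 + (A - 2) = -3 + (-2 + A) = -5 + A)
x = 5/9 (x = -2*5/(-23 + 5) = -2*5/(-18) = -2*5*(-1)/18 = -1*(-5/9) = 5/9 ≈ 0.55556)
x*n(j(-5), X) = 5*(-5 - 18)/9 = (5/9)*(-23) = -115/9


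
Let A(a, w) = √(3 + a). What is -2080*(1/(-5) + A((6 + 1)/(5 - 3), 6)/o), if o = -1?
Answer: 416 + 1040*√26 ≈ 5719.0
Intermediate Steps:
-2080*(1/(-5) + A((6 + 1)/(5 - 3), 6)/o) = -2080*(1/(-5) + √(3 + (6 + 1)/(5 - 3))/(-1)) = -2080*(1*(-⅕) + √(3 + 7/2)*(-1)) = -2080*(-⅕ + √(3 + 7*(½))*(-1)) = -2080*(-⅕ + √(3 + 7/2)*(-1)) = -2080*(-⅕ + √(13/2)*(-1)) = -2080*(-⅕ + (√26/2)*(-1)) = -2080*(-⅕ - √26/2) = 416 + 1040*√26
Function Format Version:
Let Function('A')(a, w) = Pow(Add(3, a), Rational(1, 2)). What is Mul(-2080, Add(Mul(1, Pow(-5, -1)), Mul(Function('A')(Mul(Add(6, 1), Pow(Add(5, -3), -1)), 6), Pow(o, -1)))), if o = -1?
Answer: Add(416, Mul(1040, Pow(26, Rational(1, 2)))) ≈ 5719.0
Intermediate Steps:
Mul(-2080, Add(Mul(1, Pow(-5, -1)), Mul(Function('A')(Mul(Add(6, 1), Pow(Add(5, -3), -1)), 6), Pow(o, -1)))) = Mul(-2080, Add(Mul(1, Pow(-5, -1)), Mul(Pow(Add(3, Mul(Add(6, 1), Pow(Add(5, -3), -1))), Rational(1, 2)), Pow(-1, -1)))) = Mul(-2080, Add(Mul(1, Rational(-1, 5)), Mul(Pow(Add(3, Mul(7, Pow(2, -1))), Rational(1, 2)), -1))) = Mul(-2080, Add(Rational(-1, 5), Mul(Pow(Add(3, Mul(7, Rational(1, 2))), Rational(1, 2)), -1))) = Mul(-2080, Add(Rational(-1, 5), Mul(Pow(Add(3, Rational(7, 2)), Rational(1, 2)), -1))) = Mul(-2080, Add(Rational(-1, 5), Mul(Pow(Rational(13, 2), Rational(1, 2)), -1))) = Mul(-2080, Add(Rational(-1, 5), Mul(Mul(Rational(1, 2), Pow(26, Rational(1, 2))), -1))) = Mul(-2080, Add(Rational(-1, 5), Mul(Rational(-1, 2), Pow(26, Rational(1, 2))))) = Add(416, Mul(1040, Pow(26, Rational(1, 2))))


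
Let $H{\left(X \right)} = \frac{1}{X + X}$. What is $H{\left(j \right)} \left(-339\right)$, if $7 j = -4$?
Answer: $\frac{2373}{8} \approx 296.63$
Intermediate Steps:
$j = - \frac{4}{7}$ ($j = \frac{1}{7} \left(-4\right) = - \frac{4}{7} \approx -0.57143$)
$H{\left(X \right)} = \frac{1}{2 X}$
$H{\left(j \right)} \left(-339\right) = \frac{1}{2 \left(- \frac{4}{7}\right)} \left(-339\right) = \frac{1}{2} \left(- \frac{7}{4}\right) \left(-339\right) = \left(- \frac{7}{8}\right) \left(-339\right) = \frac{2373}{8}$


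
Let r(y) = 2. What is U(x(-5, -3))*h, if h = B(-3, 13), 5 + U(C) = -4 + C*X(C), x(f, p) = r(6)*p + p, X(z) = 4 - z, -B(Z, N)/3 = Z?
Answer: -1134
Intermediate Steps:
B(Z, N) = -3*Z
x(f, p) = 3*p (x(f, p) = 2*p + p = 3*p)
U(C) = -9 + C*(4 - C) (U(C) = -5 + (-4 + C*(4 - C)) = -9 + C*(4 - C))
h = 9 (h = -3*(-3) = 9)
U(x(-5, -3))*h = (-9 - 3*(-3)*(-4 + 3*(-3)))*9 = (-9 - 1*(-9)*(-4 - 9))*9 = (-9 - 1*(-9)*(-13))*9 = (-9 - 117)*9 = -126*9 = -1134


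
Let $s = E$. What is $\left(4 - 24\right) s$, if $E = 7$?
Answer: $-140$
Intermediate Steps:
$s = 7$
$\left(4 - 24\right) s = \left(4 - 24\right) 7 = \left(-20\right) 7 = -140$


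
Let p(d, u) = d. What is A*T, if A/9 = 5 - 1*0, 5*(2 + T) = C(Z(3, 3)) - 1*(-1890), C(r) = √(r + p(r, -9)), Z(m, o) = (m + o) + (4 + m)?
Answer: 16920 + 9*√26 ≈ 16966.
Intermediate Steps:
Z(m, o) = 4 + o + 2*m
C(r) = √2*√r (C(r) = √(r + r) = √(2*r) = √2*√r)
T = 376 + √26/5 (T = -2 + (√2*√(4 + 3 + 2*3) - 1*(-1890))/5 = -2 + (√2*√(4 + 3 + 6) + 1890)/5 = -2 + (√2*√13 + 1890)/5 = -2 + (√26 + 1890)/5 = -2 + (1890 + √26)/5 = -2 + (378 + √26/5) = 376 + √26/5 ≈ 377.02)
A = 45 (A = 9*(5 - 1*0) = 9*(5 + 0) = 9*5 = 45)
A*T = 45*(376 + √26/5) = 16920 + 9*√26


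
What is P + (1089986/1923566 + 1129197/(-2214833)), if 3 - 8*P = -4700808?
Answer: 10013615569289114173/17041509817912 ≈ 5.8760e+5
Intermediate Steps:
P = 4700811/8 (P = 3/8 - ⅛*(-4700808) = 3/8 + 587601 = 4700811/8 ≈ 5.8760e+5)
P + (1089986/1923566 + 1129197/(-2214833)) = 4700811/8 + (1089986/1923566 + 1129197/(-2214833)) = 4700811/8 + (1089986*(1/1923566) + 1129197*(-1/2214833)) = 4700811/8 + (544993/961783 - 1129197/2214833) = 4700811/8 + 121026002918/2130188727239 = 10013615569289114173/17041509817912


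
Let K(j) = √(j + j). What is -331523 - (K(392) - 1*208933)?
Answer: -122618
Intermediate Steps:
K(j) = √2*√j (K(j) = √(2*j) = √2*√j)
-331523 - (K(392) - 1*208933) = -331523 - (√2*√392 - 1*208933) = -331523 - (√2*(14*√2) - 208933) = -331523 - (28 - 208933) = -331523 - 1*(-208905) = -331523 + 208905 = -122618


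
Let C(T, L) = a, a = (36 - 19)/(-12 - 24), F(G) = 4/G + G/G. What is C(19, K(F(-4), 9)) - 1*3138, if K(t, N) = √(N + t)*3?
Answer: -112985/36 ≈ -3138.5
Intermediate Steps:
F(G) = 1 + 4/G (F(G) = 4/G + 1 = 1 + 4/G)
a = -17/36 (a = 17/(-36) = 17*(-1/36) = -17/36 ≈ -0.47222)
K(t, N) = 3*√(N + t)
C(T, L) = -17/36
C(19, K(F(-4), 9)) - 1*3138 = -17/36 - 1*3138 = -17/36 - 3138 = -112985/36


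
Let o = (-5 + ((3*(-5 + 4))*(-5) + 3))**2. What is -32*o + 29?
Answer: -5379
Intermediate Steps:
o = 169 (o = (-5 + ((3*(-1))*(-5) + 3))**2 = (-5 + (-3*(-5) + 3))**2 = (-5 + (15 + 3))**2 = (-5 + 18)**2 = 13**2 = 169)
-32*o + 29 = -32*169 + 29 = -5408 + 29 = -5379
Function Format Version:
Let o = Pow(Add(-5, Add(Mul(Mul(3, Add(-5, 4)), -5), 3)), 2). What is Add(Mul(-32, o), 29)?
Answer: -5379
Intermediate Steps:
o = 169 (o = Pow(Add(-5, Add(Mul(Mul(3, -1), -5), 3)), 2) = Pow(Add(-5, Add(Mul(-3, -5), 3)), 2) = Pow(Add(-5, Add(15, 3)), 2) = Pow(Add(-5, 18), 2) = Pow(13, 2) = 169)
Add(Mul(-32, o), 29) = Add(Mul(-32, 169), 29) = Add(-5408, 29) = -5379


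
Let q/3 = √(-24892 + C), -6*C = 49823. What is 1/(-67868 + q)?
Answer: -135736/9212728373 - 5*I*√47802/9212728373 ≈ -1.4734e-5 - 1.1866e-7*I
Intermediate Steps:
C = -49823/6 (C = -⅙*49823 = -49823/6 ≈ -8303.8)
q = 5*I*√47802/2 (q = 3*√(-24892 - 49823/6) = 3*√(-199175/6) = 3*(5*I*√47802/6) = 5*I*√47802/2 ≈ 546.59*I)
1/(-67868 + q) = 1/(-67868 + 5*I*√47802/2)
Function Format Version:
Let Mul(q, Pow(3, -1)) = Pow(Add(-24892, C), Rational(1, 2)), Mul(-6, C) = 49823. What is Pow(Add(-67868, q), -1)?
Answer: Add(Rational(-135736, 9212728373), Mul(Rational(-5, 9212728373), I, Pow(47802, Rational(1, 2)))) ≈ Add(-1.4734e-5, Mul(-1.1866e-7, I))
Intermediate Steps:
C = Rational(-49823, 6) (C = Mul(Rational(-1, 6), 49823) = Rational(-49823, 6) ≈ -8303.8)
q = Mul(Rational(5, 2), I, Pow(47802, Rational(1, 2))) (q = Mul(3, Pow(Add(-24892, Rational(-49823, 6)), Rational(1, 2))) = Mul(3, Pow(Rational(-199175, 6), Rational(1, 2))) = Mul(3, Mul(Rational(5, 6), I, Pow(47802, Rational(1, 2)))) = Mul(Rational(5, 2), I, Pow(47802, Rational(1, 2))) ≈ Mul(546.59, I))
Pow(Add(-67868, q), -1) = Pow(Add(-67868, Mul(Rational(5, 2), I, Pow(47802, Rational(1, 2)))), -1)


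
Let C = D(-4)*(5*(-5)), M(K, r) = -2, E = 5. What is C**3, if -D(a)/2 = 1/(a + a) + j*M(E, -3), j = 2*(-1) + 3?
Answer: -76765625/64 ≈ -1.1995e+6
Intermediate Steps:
j = 1 (j = -2 + 3 = 1)
D(a) = 4 - 1/a (D(a) = -2*(1/(a + a) + 1*(-2)) = -2*(1/(2*a) - 2) = -2*(-2 + 1/(2*a)) = 4 - 1/a)
C = -425/4 (C = (4 - 1/(-4))*(5*(-5)) = (4 - 1*(-1/4))*(-25) = (4 + 1/4)*(-25) = (17/4)*(-25) = -425/4 ≈ -106.25)
C**3 = (-425/4)**3 = -76765625/64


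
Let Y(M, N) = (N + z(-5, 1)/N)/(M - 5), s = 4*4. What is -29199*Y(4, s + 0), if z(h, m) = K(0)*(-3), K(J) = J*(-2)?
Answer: 467184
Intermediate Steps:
s = 16
K(J) = -2*J
z(h, m) = 0 (z(h, m) = -2*0*(-3) = 0*(-3) = 0)
Y(M, N) = N/(-5 + M) (Y(M, N) = (N + 0/N)/(M - 5) = (N + 0)/(-5 + M) = N/(-5 + M))
-29199*Y(4, s + 0) = -29199*(16 + 0)/(-5 + 4) = -467184/(-1) = -467184*(-1) = -29199*(-16) = 467184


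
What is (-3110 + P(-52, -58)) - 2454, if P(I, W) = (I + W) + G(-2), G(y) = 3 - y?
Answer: -5669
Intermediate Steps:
P(I, W) = 5 + I + W (P(I, W) = (I + W) + (3 - 1*(-2)) = (I + W) + (3 + 2) = (I + W) + 5 = 5 + I + W)
(-3110 + P(-52, -58)) - 2454 = (-3110 + (5 - 52 - 58)) - 2454 = (-3110 - 105) - 2454 = -3215 - 2454 = -5669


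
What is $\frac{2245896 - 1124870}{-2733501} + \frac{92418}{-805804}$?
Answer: $- \frac{577975965161}{1101333019902} \approx -0.5248$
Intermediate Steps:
$\frac{2245896 - 1124870}{-2733501} + \frac{92418}{-805804} = 1121026 \left(- \frac{1}{2733501}\right) + 92418 \left(- \frac{1}{805804}\right) = - \frac{1121026}{2733501} - \frac{46209}{402902} = - \frac{577975965161}{1101333019902}$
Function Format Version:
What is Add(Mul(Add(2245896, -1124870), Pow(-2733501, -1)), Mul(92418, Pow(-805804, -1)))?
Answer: Rational(-577975965161, 1101333019902) ≈ -0.52480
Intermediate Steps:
Add(Mul(Add(2245896, -1124870), Pow(-2733501, -1)), Mul(92418, Pow(-805804, -1))) = Add(Mul(1121026, Rational(-1, 2733501)), Mul(92418, Rational(-1, 805804))) = Add(Rational(-1121026, 2733501), Rational(-46209, 402902)) = Rational(-577975965161, 1101333019902)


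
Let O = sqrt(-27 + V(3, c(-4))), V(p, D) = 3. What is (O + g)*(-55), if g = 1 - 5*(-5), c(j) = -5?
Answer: -1430 - 110*I*sqrt(6) ≈ -1430.0 - 269.44*I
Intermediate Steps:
g = 26 (g = 1 + 25 = 26)
O = 2*I*sqrt(6) (O = sqrt(-27 + 3) = sqrt(-24) = 2*I*sqrt(6) ≈ 4.899*I)
(O + g)*(-55) = (2*I*sqrt(6) + 26)*(-55) = (26 + 2*I*sqrt(6))*(-55) = -1430 - 110*I*sqrt(6)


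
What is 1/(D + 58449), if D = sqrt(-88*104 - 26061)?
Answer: 58449/3416320814 - I*sqrt(35213)/3416320814 ≈ 1.7109e-5 - 5.4928e-8*I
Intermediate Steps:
D = I*sqrt(35213) (D = sqrt(-9152 - 26061) = sqrt(-35213) = I*sqrt(35213) ≈ 187.65*I)
1/(D + 58449) = 1/(I*sqrt(35213) + 58449) = 1/(58449 + I*sqrt(35213))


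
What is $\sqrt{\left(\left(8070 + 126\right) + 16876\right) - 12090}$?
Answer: $\sqrt{12982} \approx 113.94$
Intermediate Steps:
$\sqrt{\left(\left(8070 + 126\right) + 16876\right) - 12090} = \sqrt{\left(8196 + 16876\right) - 12090} = \sqrt{25072 - 12090} = \sqrt{12982}$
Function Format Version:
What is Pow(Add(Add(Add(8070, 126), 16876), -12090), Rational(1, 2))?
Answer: Pow(12982, Rational(1, 2)) ≈ 113.94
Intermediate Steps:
Pow(Add(Add(Add(8070, 126), 16876), -12090), Rational(1, 2)) = Pow(Add(Add(8196, 16876), -12090), Rational(1, 2)) = Pow(Add(25072, -12090), Rational(1, 2)) = Pow(12982, Rational(1, 2))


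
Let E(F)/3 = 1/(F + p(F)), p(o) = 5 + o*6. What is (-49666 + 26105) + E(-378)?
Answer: -62224604/2641 ≈ -23561.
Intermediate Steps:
p(o) = 5 + 6*o
E(F) = 3/(5 + 7*F) (E(F) = 3/(F + (5 + 6*F)) = 3/(5 + 7*F))
(-49666 + 26105) + E(-378) = (-49666 + 26105) + 3/(5 + 7*(-378)) = -23561 + 3/(5 - 2646) = -23561 + 3/(-2641) = -23561 + 3*(-1/2641) = -23561 - 3/2641 = -62224604/2641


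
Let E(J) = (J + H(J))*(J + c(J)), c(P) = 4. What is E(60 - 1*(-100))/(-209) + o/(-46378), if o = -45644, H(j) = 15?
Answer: -660754502/4846501 ≈ -136.34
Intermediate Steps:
E(J) = (4 + J)*(15 + J) (E(J) = (J + 15)*(J + 4) = (15 + J)*(4 + J) = (4 + J)*(15 + J))
E(60 - 1*(-100))/(-209) + o/(-46378) = (60 + (60 - 1*(-100))**2 + 19*(60 - 1*(-100)))/(-209) - 45644/(-46378) = (60 + (60 + 100)**2 + 19*(60 + 100))*(-1/209) - 45644*(-1/46378) = (60 + 160**2 + 19*160)*(-1/209) + 22822/23189 = (60 + 25600 + 3040)*(-1/209) + 22822/23189 = 28700*(-1/209) + 22822/23189 = -28700/209 + 22822/23189 = -660754502/4846501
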